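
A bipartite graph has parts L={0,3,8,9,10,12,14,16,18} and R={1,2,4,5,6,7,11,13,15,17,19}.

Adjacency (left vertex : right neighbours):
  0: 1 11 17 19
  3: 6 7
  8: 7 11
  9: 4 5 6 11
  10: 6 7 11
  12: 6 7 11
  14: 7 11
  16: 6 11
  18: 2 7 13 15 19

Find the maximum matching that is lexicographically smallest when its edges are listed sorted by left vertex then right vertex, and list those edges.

Lex-smallest maximum matching: {(0,1), (3,6), (8,7), (9,4), (10,11), (18,2)}

|M| = 6 (so the lex-smallest maximum matching has 6 edges)
process left vertices in ascending order; for each, take the smallest-labelled available neighbour that still permits 6 edges overall, or leave it unmatched if none does
lex-smallest matching: {0-1, 3-6, 8-7, 9-4, 10-11, 18-2}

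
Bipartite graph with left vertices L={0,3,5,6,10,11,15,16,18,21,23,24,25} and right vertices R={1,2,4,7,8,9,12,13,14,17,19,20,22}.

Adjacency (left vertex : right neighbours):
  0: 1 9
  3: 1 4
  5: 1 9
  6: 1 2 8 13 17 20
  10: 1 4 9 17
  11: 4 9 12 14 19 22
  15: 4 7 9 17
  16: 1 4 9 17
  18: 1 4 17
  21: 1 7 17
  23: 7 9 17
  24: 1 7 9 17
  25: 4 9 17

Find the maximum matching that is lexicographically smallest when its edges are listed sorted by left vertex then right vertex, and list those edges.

|M| = 7 (so the lex-smallest maximum matching has 7 edges)
process left vertices in ascending order; for each, take the smallest-labelled available neighbour that still permits 7 edges overall, or leave it unmatched if none does
lex-smallest matching: {0-1, 3-4, 5-9, 6-2, 10-17, 11-12, 15-7}

Lex-smallest maximum matching: {(0,1), (3,4), (5,9), (6,2), (10,17), (11,12), (15,7)}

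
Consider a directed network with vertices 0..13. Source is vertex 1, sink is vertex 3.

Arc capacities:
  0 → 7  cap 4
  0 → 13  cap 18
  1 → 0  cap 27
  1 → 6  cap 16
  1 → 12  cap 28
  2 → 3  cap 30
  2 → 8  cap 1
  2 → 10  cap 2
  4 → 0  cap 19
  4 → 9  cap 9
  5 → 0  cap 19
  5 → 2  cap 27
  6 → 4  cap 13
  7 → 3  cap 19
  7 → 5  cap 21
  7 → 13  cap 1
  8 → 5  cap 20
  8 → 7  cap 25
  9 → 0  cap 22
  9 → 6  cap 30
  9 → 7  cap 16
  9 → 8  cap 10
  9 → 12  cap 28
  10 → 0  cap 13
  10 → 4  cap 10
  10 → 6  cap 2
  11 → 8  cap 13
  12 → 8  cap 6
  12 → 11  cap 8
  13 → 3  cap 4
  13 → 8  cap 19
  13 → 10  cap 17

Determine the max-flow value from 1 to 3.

augment #1: 1→0→7→3 bottleneck 4, total now 4
augment #2: 1→0→13→3 bottleneck 4, total now 8
augment #3: 1→12→8→7→3 bottleneck 6, total now 14
augment #4: 1→0→13→8→7→3 bottleneck 9, total now 23
augment #5: 1→0→13→8→5→2→3 bottleneck 5, total now 28
augment #6: 1→12→11→8→5→2→3 bottleneck 8, total now 36
augment #7: 1→6→4→9→7→5→2→3 bottleneck 9, total now 45

Maximum flow value: 45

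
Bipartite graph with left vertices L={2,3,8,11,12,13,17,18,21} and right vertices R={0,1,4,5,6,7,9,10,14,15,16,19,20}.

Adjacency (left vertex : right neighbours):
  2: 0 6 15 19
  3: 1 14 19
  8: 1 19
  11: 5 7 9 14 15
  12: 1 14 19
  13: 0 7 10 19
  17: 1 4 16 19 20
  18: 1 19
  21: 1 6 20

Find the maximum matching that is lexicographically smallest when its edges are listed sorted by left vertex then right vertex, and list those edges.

Lex-smallest maximum matching: {(2,0), (3,1), (8,19), (11,5), (12,14), (13,7), (17,4), (21,6)}

|M| = 8 (so the lex-smallest maximum matching has 8 edges)
process left vertices in ascending order; for each, take the smallest-labelled available neighbour that still permits 8 edges overall, or leave it unmatched if none does
lex-smallest matching: {2-0, 3-1, 8-19, 11-5, 12-14, 13-7, 17-4, 21-6}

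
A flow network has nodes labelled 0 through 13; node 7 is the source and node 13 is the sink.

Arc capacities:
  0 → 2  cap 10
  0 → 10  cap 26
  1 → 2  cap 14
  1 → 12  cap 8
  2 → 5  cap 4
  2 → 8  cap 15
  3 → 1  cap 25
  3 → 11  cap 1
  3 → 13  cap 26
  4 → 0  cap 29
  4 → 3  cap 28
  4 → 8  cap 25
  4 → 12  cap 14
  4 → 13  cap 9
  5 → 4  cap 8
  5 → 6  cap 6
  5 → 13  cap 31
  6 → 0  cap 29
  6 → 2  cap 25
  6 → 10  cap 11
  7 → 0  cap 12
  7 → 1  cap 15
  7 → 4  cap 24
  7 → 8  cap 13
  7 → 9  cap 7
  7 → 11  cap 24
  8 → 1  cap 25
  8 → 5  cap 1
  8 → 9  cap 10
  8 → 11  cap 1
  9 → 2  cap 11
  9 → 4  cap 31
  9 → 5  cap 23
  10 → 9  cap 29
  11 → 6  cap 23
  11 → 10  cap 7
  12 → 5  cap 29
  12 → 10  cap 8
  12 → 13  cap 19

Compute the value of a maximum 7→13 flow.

Maximum flow value: 83

augment #1: 7→4→13 bottleneck 9, total now 9
augment #2: 7→1→12→13 bottleneck 8, total now 17
augment #3: 7→4→3→13 bottleneck 15, total now 32
augment #4: 7→8→5→13 bottleneck 1, total now 33
augment #5: 7→9→5→13 bottleneck 7, total now 40
augment #6: 7→0→2→5→13 bottleneck 4, total now 44
augment #7: 7→8→9→5→13 bottleneck 10, total now 54
augment #8: 7→0→10→9→5→13 bottleneck 6, total now 60
augment #9: 7→0→10→9→4→3→13 bottleneck 2, total now 62
augment #10: 7→11→10→9→4→3→13 bottleneck 7, total now 69
augment #11: 7→11→6→10→9→4→3→13 bottleneck 2, total now 71
augment #12: 7→11→6→10→9→4→12→13 bottleneck 9, total now 80
augment #13: 7→1→2→0→10→9→4→12→13 bottleneck 2, total now 82
augment #14: 7→1→2→0→10→9→4→12→5→13 bottleneck 1, total now 83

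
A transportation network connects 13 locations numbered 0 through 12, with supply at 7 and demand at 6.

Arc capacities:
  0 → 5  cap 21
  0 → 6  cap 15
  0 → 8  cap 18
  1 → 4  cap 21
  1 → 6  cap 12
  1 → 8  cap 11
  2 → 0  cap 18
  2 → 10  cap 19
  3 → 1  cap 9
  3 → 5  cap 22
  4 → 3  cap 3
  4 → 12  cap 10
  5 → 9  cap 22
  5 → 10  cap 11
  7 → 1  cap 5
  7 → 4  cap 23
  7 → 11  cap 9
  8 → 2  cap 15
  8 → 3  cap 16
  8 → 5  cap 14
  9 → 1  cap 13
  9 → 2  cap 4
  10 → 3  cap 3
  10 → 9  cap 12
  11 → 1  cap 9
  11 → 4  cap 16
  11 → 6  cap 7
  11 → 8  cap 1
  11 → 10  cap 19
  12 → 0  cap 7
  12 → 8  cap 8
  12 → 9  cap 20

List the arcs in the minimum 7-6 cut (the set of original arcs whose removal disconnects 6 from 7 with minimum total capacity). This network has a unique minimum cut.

augment #1: 7→1→6 push 5
augment #2: 7→11→6 push 7
augment #3: 7→11→1→6 push 2
augment #4: 7→4→3→1→6 push 3
augment #5: 7→4→12→0→6 push 7
augment #6: 7→4→12→9→1→6 push 2
augment #7: 7→4→12→8→2→0→6 push 1
max flow = 27; residual-reachable set from 7 gives S-side
cut edges (S→T): {(4,3), (4,12), (7,1), (7,11)} total cap 27

Min-cut arcs: {(4,3), (4,12), (7,1), (7,11)} (total capacity 27)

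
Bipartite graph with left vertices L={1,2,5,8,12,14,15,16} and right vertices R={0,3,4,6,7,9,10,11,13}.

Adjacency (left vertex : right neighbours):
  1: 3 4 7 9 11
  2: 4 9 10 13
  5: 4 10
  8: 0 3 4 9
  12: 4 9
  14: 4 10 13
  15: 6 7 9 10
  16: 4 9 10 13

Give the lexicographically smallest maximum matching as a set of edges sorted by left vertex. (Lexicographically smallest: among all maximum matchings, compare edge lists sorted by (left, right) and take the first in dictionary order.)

|M| = 7 (so the lex-smallest maximum matching has 7 edges)
process left vertices in ascending order; for each, take the smallest-labelled available neighbour that still permits 7 edges overall, or leave it unmatched if none does
lex-smallest matching: {1-3, 2-4, 5-10, 8-0, 12-9, 14-13, 15-6}

Lex-smallest maximum matching: {(1,3), (2,4), (5,10), (8,0), (12,9), (14,13), (15,6)}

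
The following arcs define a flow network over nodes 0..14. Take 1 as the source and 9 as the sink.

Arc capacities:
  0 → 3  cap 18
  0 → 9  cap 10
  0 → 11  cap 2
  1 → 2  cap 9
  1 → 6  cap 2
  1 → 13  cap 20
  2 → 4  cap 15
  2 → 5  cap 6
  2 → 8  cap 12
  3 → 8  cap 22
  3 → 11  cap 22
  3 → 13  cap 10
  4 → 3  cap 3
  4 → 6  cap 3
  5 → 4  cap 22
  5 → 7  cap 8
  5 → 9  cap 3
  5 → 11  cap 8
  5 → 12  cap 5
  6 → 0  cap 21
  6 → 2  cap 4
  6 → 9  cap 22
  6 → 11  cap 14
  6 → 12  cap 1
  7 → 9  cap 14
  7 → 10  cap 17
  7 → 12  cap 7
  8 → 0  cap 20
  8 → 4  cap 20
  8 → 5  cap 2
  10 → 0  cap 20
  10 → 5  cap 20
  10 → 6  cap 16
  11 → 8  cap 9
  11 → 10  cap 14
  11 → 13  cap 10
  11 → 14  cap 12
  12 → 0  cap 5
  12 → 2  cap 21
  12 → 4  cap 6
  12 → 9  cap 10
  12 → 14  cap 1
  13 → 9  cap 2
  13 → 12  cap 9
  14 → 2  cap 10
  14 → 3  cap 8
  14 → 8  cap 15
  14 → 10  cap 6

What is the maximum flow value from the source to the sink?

augment #1: 1→6→9 bottleneck 2, total now 2
augment #2: 1→13→9 bottleneck 2, total now 4
augment #3: 1→2→5→9 bottleneck 3, total now 7
augment #4: 1→13→12→9 bottleneck 9, total now 16
augment #5: 1→2→4→6→9 bottleneck 3, total now 19
augment #6: 1→2→5→7→9 bottleneck 3, total now 22

Maximum flow value: 22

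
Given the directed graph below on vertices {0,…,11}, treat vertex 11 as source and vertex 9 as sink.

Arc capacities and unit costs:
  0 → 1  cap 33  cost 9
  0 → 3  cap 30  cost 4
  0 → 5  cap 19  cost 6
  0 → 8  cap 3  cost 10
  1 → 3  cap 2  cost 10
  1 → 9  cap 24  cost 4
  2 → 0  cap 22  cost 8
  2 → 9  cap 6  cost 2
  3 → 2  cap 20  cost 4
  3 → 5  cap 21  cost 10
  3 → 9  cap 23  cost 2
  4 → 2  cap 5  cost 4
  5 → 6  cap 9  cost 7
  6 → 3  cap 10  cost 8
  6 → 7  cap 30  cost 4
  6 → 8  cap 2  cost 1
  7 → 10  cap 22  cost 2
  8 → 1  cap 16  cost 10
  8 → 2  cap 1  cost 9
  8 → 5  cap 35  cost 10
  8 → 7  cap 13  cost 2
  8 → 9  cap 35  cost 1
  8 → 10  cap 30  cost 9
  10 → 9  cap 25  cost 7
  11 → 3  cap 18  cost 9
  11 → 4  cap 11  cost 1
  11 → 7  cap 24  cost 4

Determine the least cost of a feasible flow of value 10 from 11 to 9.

Minimum cost for 10 units: 90

shortest-cost path #1: 11→4→2→9 push 5 @ unit cost 7 (adds 35)
shortest-cost path #2: 11→3→9 push 5 @ unit cost 11 (adds 55)
total cost = 90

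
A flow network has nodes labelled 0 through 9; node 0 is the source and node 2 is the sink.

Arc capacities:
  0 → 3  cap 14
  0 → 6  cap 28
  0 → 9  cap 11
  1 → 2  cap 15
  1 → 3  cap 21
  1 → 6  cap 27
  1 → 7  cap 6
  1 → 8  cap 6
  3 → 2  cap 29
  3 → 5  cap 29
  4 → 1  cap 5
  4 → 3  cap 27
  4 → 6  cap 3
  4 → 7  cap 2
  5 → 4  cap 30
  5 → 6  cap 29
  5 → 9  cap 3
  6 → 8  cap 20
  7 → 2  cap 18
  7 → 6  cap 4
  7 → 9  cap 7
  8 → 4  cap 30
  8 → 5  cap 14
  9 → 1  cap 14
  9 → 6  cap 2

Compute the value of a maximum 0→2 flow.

augment #1: 0→3→2 bottleneck 14, total now 14
augment #2: 0→9→1→2 bottleneck 11, total now 25
augment #3: 0→6→8→4→1→2 bottleneck 4, total now 29
augment #4: 0→6→8→4→3→2 bottleneck 15, total now 44
augment #5: 0→6→8→4→7→2 bottleneck 1, total now 45

Maximum flow value: 45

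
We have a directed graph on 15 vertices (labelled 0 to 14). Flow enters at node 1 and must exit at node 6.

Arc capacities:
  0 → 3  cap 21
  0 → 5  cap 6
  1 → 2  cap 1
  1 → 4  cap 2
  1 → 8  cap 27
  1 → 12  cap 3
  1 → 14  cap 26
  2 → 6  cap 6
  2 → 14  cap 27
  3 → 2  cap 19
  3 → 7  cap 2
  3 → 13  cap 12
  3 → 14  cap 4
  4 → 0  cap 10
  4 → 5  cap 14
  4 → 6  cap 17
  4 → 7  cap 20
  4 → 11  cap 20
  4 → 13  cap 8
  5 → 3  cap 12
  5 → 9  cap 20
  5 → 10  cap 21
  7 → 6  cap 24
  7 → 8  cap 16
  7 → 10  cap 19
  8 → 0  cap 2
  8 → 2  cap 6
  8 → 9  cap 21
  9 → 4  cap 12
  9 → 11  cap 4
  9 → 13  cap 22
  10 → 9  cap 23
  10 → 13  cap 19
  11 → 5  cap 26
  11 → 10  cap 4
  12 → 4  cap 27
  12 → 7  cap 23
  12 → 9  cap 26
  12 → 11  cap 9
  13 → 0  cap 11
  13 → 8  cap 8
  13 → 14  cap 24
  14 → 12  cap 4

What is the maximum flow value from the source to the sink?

augment #1: 1→2→6 bottleneck 1, total now 1
augment #2: 1→4→6 bottleneck 2, total now 3
augment #3: 1→8→2→6 bottleneck 5, total now 8
augment #4: 1→12→4→6 bottleneck 3, total now 11
augment #5: 1→8→9→4→6 bottleneck 12, total now 23
augment #6: 1→14→12→7→6 bottleneck 4, total now 27
augment #7: 1→8→0→3→7→6 bottleneck 2, total now 29

Maximum flow value: 29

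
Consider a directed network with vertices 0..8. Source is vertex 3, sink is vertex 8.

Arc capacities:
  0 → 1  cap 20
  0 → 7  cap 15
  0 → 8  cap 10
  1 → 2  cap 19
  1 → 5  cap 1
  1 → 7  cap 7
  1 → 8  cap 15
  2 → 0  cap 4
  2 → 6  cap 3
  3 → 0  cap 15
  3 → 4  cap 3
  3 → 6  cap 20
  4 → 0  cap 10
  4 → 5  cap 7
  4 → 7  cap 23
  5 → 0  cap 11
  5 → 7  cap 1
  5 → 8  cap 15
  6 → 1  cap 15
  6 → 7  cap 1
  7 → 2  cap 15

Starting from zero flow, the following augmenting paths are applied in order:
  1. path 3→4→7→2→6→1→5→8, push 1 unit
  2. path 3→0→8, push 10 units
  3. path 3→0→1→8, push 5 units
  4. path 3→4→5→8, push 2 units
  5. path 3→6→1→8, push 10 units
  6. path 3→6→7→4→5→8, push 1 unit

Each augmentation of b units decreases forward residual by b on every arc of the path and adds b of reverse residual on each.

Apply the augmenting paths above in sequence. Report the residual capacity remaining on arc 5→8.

after path 1 (3→4→7→2→6→1→5→8, push 1): res(5,8)=14
after path 2 (3→0→8, push 10): res(5,8)=14
after path 3 (3→0→1→8, push 5): res(5,8)=14
after path 4 (3→4→5→8, push 2): res(5,8)=12
after path 5 (3→6→1→8, push 10): res(5,8)=12
after path 6 (3→6→7→4→5→8, push 1): res(5,8)=11

Residual capacity of (5,8): 11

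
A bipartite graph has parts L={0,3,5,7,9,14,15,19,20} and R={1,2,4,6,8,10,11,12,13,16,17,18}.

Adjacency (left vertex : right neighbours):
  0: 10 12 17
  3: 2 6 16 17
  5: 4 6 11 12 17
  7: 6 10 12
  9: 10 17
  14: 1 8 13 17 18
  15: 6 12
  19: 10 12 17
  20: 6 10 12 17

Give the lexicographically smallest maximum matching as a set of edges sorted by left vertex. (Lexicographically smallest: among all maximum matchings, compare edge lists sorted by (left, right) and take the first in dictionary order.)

Lex-smallest maximum matching: {(0,10), (3,2), (5,4), (7,6), (9,17), (14,1), (15,12)}

|M| = 7 (so the lex-smallest maximum matching has 7 edges)
process left vertices in ascending order; for each, take the smallest-labelled available neighbour that still permits 7 edges overall, or leave it unmatched if none does
lex-smallest matching: {0-10, 3-2, 5-4, 7-6, 9-17, 14-1, 15-12}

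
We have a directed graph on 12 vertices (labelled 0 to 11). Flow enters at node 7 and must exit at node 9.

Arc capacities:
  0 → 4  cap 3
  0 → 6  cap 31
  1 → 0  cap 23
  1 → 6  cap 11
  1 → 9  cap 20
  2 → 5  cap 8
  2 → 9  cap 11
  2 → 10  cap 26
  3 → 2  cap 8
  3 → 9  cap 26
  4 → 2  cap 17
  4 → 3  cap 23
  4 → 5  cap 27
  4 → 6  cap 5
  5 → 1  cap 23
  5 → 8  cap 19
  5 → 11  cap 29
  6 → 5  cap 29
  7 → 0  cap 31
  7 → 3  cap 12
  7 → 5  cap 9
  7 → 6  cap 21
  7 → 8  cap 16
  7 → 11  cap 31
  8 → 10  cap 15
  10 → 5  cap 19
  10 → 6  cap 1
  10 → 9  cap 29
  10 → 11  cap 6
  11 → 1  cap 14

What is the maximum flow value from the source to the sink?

Maximum flow value: 50

augment #1: 7→3→9 bottleneck 12, total now 12
augment #2: 7→5→1→9 bottleneck 9, total now 21
augment #3: 7→8→10→9 bottleneck 15, total now 36
augment #4: 7→11→1→9 bottleneck 11, total now 47
augment #5: 7→0→4→2→9 bottleneck 3, total now 50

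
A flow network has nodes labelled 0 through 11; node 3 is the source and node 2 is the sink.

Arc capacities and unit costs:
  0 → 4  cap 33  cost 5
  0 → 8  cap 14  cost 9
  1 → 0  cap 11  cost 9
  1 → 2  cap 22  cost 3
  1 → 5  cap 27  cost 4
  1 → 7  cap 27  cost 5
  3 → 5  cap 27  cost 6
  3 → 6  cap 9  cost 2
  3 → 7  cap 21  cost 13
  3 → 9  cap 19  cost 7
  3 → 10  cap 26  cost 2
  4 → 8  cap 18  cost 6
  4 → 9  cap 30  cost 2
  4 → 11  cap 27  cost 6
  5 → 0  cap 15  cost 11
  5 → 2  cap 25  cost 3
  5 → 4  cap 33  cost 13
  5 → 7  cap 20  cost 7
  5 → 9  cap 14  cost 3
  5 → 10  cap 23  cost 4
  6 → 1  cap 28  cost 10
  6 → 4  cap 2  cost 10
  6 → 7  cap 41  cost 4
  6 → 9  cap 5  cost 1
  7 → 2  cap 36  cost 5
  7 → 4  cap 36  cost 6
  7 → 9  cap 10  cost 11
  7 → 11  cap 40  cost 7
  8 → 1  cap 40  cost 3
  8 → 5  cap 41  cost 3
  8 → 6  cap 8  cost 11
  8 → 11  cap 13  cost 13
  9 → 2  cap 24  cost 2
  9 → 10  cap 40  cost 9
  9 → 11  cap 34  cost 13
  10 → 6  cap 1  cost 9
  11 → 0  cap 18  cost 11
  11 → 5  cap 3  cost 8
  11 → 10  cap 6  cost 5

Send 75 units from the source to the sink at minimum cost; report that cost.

Minimum cost for 75 units: 859

shortest-cost path #1: 3→6→9→2 push 5 @ unit cost 5 (adds 25)
shortest-cost path #2: 3→5→2 push 25 @ unit cost 9 (adds 225)
shortest-cost path #3: 3→9→2 push 19 @ unit cost 9 (adds 171)
shortest-cost path #4: 3→6→7→2 push 4 @ unit cost 11 (adds 44)
shortest-cost path #5: 3→5→9→6→7→2 push 2 @ unit cost 17 (adds 34)
shortest-cost path #6: 3→7→2 push 20 @ unit cost 18 (adds 360)
total cost = 859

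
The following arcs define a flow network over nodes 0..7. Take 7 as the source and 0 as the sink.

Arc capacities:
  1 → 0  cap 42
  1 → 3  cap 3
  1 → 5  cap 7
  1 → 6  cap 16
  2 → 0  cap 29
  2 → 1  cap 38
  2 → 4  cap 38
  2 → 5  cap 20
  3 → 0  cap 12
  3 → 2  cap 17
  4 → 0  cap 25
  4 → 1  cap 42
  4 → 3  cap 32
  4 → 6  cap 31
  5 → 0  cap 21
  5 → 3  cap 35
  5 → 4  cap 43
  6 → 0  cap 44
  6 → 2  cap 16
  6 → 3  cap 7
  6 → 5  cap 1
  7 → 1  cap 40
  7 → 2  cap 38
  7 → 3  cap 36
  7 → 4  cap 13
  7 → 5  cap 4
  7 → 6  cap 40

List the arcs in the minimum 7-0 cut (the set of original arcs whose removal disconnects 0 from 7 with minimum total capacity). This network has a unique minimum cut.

Min-cut arcs: {(3,0), (3,2), (7,1), (7,2), (7,4), (7,5), (7,6)} (total capacity 164)

augment #1: 7→1→0 push 40
augment #2: 7→2→0 push 29
augment #3: 7→3→0 push 12
augment #4: 7→4→0 push 13
augment #5: 7→5→0 push 4
augment #6: 7→6→0 push 40
augment #7: 7→2→1→0 push 2
augment #8: 7→2→4→0 push 7
augment #9: 7→3→2→4→0 push 5
augment #10: 7→3→2→5→0 push 12
max flow = 164; residual-reachable set from 7 gives S-side
cut edges (S→T): {(3,0), (3,2), (7,1), (7,2), (7,4), (7,5), (7,6)} total cap 164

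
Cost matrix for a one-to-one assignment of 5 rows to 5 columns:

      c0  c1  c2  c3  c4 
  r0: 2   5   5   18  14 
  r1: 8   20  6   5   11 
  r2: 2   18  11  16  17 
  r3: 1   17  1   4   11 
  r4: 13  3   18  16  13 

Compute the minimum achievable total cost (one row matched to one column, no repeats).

Minimum assignment cost: 25

one of 2 optimal assignments: row0→col2 (cost 5), row1→col4 (cost 11), row2→col0 (cost 2), row3→col3 (cost 4), row4→col1 (cost 3)
total = 5 + 11 + 2 + 4 + 3 = 25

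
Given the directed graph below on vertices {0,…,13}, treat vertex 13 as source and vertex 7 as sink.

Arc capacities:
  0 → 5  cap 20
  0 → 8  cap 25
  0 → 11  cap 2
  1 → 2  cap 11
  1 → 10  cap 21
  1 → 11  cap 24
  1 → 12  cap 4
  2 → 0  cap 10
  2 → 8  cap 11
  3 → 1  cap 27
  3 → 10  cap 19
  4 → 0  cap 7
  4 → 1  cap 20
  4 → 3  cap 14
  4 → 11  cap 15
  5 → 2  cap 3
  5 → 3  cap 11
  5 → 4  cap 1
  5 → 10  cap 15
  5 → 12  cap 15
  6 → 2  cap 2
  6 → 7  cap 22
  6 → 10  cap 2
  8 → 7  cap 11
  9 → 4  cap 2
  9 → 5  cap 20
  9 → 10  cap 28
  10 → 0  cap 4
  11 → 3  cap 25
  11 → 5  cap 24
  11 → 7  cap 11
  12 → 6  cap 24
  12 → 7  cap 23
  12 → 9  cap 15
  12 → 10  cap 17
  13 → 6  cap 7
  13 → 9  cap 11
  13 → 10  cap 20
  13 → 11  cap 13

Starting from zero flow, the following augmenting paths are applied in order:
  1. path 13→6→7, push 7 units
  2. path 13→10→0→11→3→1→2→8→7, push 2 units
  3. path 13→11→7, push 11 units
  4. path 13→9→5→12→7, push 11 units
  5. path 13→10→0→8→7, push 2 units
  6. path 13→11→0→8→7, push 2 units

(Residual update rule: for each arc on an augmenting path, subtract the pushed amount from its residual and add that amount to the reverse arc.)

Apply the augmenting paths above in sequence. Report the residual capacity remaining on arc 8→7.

after path 1 (13→6→7, push 7): res(8,7)=11
after path 2 (13→10→0→11→3→1→2→8→7, push 2): res(8,7)=9
after path 3 (13→11→7, push 11): res(8,7)=9
after path 4 (13→9→5→12→7, push 11): res(8,7)=9
after path 5 (13→10→0→8→7, push 2): res(8,7)=7
after path 6 (13→11→0→8→7, push 2): res(8,7)=5

Residual capacity of (8,7): 5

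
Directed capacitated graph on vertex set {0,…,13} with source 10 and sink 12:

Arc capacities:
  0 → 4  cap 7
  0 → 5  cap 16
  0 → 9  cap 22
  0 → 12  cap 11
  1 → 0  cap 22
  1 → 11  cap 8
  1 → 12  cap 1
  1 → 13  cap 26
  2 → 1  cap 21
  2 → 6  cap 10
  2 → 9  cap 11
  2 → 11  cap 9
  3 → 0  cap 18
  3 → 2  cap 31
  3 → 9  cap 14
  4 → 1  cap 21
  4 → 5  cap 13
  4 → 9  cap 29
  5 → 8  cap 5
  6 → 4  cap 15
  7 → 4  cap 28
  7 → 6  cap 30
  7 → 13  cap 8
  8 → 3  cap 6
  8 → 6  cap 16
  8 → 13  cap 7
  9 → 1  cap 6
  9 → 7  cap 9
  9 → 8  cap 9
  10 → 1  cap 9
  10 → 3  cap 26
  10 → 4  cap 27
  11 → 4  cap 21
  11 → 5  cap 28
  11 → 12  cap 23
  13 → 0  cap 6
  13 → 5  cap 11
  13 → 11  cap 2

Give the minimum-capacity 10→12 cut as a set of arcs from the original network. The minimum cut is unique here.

Min-cut arcs: {(0,12), (1,11), (1,12), (2,11), (13,11)} (total capacity 31)

augment #1: 10→1→12 push 1
augment #2: 10→1→0→12 push 8
augment #3: 10→3→0→12 push 3
augment #4: 10→3→2→11→12 push 9
augment #5: 10→4→1→11→12 push 8
augment #6: 10→4→1→13→11→12 push 2
max flow = 31; residual-reachable set from 10 gives S-side
cut edges (S→T): {(0,12), (1,11), (1,12), (2,11), (13,11)} total cap 31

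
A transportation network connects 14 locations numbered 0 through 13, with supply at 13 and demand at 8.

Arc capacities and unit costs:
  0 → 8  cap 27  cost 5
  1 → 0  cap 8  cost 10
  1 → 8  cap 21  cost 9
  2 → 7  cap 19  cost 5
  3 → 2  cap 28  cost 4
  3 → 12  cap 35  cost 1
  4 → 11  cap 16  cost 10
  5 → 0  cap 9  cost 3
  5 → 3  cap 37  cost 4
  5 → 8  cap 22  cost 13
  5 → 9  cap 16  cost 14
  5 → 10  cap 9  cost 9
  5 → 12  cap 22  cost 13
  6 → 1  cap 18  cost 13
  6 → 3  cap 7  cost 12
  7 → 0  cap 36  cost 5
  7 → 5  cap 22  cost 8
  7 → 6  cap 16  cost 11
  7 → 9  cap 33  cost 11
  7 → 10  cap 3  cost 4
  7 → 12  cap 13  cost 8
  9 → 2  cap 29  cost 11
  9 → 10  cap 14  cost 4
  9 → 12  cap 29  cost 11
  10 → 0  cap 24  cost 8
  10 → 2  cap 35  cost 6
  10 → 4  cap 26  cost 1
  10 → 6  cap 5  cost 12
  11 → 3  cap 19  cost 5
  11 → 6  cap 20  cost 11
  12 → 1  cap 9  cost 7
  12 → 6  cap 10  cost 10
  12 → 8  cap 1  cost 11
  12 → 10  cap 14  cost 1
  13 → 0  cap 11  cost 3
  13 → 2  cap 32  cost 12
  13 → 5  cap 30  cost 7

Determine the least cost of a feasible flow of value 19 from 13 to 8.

Minimum cost for 19 units: 208

shortest-cost path #1: 13→0→8 push 11 @ unit cost 8 (adds 88)
shortest-cost path #2: 13→5→0→8 push 8 @ unit cost 15 (adds 120)
total cost = 208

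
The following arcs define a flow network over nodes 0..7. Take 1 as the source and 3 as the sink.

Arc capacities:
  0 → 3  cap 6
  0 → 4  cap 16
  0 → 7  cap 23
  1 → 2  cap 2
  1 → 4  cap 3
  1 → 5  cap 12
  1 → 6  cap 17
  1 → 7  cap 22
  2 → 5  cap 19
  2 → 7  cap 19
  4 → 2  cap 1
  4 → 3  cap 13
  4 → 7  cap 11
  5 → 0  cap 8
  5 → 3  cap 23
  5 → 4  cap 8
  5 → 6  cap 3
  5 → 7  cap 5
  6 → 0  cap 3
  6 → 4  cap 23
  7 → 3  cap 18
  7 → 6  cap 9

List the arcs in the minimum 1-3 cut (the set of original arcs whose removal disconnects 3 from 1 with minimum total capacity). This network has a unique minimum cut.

augment #1: 1→4→3 push 3
augment #2: 1→5→3 push 12
augment #3: 1→7→3 push 18
augment #4: 1→2→5→3 push 2
augment #5: 1→6→0→3 push 3
augment #6: 1→6→4→3 push 10
augment #7: 1→6→4→2→5→3 push 1
max flow = 49; residual-reachable set from 1 gives S-side
cut edges (S→T): {(1,2), (1,5), (4,2), (4,3), (6,0), (7,3)} total cap 49

Min-cut arcs: {(1,2), (1,5), (4,2), (4,3), (6,0), (7,3)} (total capacity 49)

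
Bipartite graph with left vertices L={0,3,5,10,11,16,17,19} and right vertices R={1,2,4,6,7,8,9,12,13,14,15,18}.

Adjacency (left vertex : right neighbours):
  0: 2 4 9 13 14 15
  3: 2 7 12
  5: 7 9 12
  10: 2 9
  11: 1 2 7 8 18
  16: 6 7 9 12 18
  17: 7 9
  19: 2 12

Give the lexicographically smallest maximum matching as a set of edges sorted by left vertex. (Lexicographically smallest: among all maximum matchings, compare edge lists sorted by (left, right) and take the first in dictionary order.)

Lex-smallest maximum matching: {(0,4), (3,2), (5,7), (10,9), (11,1), (16,6), (19,12)}

|M| = 7 (so the lex-smallest maximum matching has 7 edges)
process left vertices in ascending order; for each, take the smallest-labelled available neighbour that still permits 7 edges overall, or leave it unmatched if none does
lex-smallest matching: {0-4, 3-2, 5-7, 10-9, 11-1, 16-6, 19-12}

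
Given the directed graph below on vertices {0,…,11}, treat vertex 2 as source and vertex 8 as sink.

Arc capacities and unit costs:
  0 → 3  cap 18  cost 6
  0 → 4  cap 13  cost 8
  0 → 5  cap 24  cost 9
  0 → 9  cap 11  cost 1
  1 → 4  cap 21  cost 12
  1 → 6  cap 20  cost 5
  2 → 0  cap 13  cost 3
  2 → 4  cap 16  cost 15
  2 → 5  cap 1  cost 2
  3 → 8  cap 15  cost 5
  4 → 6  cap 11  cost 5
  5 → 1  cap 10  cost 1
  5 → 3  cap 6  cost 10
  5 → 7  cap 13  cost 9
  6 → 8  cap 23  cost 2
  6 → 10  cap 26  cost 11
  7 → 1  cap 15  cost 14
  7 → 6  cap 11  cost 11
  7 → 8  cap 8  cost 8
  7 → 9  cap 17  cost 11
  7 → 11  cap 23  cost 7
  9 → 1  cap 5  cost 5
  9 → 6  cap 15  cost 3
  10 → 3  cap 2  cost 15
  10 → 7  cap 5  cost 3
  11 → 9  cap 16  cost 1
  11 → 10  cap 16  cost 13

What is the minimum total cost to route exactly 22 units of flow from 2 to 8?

Minimum cost for 22 units: 313

shortest-cost path #1: 2→0→9→6→8 push 11 @ unit cost 9 (adds 99)
shortest-cost path #2: 2→5→1→6→8 push 1 @ unit cost 10 (adds 10)
shortest-cost path #3: 2→0→3→8 push 2 @ unit cost 14 (adds 28)
shortest-cost path #4: 2→4→6→8 push 8 @ unit cost 22 (adds 176)
total cost = 313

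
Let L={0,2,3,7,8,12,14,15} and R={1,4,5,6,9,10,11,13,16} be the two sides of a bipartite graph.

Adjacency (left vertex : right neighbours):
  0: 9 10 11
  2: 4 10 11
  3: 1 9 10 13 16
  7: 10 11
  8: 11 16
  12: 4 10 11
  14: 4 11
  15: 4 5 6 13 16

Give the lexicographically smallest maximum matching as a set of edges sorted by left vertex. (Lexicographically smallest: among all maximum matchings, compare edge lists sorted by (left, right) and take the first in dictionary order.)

|M| = 7 (so the lex-smallest maximum matching has 7 edges)
process left vertices in ascending order; for each, take the smallest-labelled available neighbour that still permits 7 edges overall, or leave it unmatched if none does
lex-smallest matching: {0-9, 2-4, 3-1, 7-10, 8-16, 12-11, 15-5}

Lex-smallest maximum matching: {(0,9), (2,4), (3,1), (7,10), (8,16), (12,11), (15,5)}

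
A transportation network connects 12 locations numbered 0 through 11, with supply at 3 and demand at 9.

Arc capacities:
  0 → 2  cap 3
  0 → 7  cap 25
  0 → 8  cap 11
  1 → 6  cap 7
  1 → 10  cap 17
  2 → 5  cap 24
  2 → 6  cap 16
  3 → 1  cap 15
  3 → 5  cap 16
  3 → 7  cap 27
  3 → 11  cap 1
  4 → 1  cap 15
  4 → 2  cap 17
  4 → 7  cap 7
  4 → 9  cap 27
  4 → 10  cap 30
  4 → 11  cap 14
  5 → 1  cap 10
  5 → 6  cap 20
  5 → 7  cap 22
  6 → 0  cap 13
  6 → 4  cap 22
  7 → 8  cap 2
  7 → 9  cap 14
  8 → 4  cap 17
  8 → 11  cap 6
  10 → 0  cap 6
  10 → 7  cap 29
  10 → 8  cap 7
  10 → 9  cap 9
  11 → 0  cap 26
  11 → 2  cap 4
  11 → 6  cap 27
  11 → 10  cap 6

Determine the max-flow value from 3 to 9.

Maximum flow value: 48

augment #1: 3→7→9 bottleneck 14, total now 14
augment #2: 3→1→10→9 bottleneck 9, total now 23
augment #3: 3→1→6→4→9 bottleneck 6, total now 29
augment #4: 3→5→6→4→9 bottleneck 16, total now 45
augment #5: 3→7→8→4→9 bottleneck 2, total now 47
augment #6: 3→11→0→8→4→9 bottleneck 1, total now 48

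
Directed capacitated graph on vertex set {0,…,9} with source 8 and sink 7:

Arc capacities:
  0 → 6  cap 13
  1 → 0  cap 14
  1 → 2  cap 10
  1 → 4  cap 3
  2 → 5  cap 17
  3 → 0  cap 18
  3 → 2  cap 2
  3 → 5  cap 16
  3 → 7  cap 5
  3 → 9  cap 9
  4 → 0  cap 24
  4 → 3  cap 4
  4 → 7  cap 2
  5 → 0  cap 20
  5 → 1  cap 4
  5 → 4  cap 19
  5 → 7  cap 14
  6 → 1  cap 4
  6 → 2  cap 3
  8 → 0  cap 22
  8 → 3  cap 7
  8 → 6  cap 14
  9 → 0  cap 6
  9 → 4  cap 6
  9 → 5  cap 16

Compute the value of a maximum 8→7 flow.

augment #1: 8→3→7 bottleneck 5, total now 5
augment #2: 8→3→5→7 bottleneck 2, total now 7
augment #3: 8→6→1→4→7 bottleneck 2, total now 9
augment #4: 8→6→2→5→7 bottleneck 3, total now 12
augment #5: 8→6→1→2→5→7 bottleneck 2, total now 14

Maximum flow value: 14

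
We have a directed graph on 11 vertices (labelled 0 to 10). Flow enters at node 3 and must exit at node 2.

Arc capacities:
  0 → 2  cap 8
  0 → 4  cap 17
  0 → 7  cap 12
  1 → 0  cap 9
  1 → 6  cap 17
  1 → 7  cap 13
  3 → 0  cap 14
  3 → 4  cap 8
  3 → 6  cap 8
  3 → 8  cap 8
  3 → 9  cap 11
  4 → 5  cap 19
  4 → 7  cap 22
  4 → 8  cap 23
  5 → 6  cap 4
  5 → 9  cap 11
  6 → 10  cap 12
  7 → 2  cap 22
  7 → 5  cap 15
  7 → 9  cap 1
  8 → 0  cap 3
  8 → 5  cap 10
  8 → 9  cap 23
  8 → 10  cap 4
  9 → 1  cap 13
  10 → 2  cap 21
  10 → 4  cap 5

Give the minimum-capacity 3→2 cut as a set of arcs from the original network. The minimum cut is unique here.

augment #1: 3→0→2 push 8
augment #2: 3→0→7→2 push 6
augment #3: 3→4→7→2 push 8
augment #4: 3→6→10→2 push 8
augment #5: 3→8→10→2 push 4
augment #6: 3→8→0→7→2 push 3
augment #7: 3→9→1→7→2 push 5
augment #8: 3→8→5→6→10→2 push 1
augment #9: 3→9→1→6→10→2 push 3
max flow = 46; residual-reachable set from 3 gives S-side
cut edges (S→T): {(0,2), (6,10), (7,2), (8,10)} total cap 46

Min-cut arcs: {(0,2), (6,10), (7,2), (8,10)} (total capacity 46)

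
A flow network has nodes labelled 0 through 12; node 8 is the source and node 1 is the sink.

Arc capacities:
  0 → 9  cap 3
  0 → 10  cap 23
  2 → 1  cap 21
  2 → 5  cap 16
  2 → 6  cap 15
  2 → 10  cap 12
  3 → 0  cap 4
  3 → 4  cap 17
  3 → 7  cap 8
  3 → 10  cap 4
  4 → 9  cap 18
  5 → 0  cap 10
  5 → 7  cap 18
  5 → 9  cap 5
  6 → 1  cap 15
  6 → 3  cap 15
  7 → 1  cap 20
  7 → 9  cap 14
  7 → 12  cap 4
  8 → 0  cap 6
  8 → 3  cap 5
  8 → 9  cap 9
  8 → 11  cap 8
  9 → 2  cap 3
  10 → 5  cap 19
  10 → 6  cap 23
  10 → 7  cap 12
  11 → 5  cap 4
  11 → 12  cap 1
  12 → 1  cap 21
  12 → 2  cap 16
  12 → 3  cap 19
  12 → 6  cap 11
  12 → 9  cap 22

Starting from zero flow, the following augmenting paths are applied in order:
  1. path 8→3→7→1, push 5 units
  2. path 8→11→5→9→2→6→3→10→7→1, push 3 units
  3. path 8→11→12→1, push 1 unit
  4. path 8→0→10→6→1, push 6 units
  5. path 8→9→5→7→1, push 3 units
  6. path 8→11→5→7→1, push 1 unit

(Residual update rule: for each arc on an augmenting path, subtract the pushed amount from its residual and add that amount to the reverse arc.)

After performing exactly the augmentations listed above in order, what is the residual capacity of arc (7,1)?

after path 1 (8→3→7→1, push 5): res(7,1)=15
after path 2 (8→11→5→9→2→6→3→10→7→1, push 3): res(7,1)=12
after path 3 (8→11→12→1, push 1): res(7,1)=12
after path 4 (8→0→10→6→1, push 6): res(7,1)=12
after path 5 (8→9→5→7→1, push 3): res(7,1)=9
after path 6 (8→11→5→7→1, push 1): res(7,1)=8

Residual capacity of (7,1): 8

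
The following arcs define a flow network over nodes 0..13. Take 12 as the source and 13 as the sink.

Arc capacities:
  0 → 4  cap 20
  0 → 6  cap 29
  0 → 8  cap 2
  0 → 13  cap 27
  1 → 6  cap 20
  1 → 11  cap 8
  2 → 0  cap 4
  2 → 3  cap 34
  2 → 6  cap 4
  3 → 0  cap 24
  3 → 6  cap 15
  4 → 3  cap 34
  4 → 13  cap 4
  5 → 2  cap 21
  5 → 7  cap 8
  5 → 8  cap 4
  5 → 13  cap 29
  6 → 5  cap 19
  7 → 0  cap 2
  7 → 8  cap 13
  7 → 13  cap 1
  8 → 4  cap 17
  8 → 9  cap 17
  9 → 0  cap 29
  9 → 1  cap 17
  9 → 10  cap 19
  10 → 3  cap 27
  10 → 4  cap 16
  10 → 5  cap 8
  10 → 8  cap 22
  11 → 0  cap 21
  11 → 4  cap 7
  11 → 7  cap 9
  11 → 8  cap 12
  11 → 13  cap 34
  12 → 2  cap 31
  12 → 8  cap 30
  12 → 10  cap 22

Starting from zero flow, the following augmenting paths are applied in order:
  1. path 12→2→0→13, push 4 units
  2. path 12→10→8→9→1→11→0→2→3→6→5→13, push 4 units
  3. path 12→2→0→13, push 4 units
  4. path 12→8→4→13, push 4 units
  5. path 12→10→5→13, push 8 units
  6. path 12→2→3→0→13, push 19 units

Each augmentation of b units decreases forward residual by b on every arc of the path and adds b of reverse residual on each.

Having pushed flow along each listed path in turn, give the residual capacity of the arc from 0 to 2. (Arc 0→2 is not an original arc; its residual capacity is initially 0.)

after path 1 (12→2→0→13, push 4): res(0,2)=4
after path 2 (12→10→8→9→1→11→0→2→3→6→5→13, push 4): res(0,2)=0
after path 3 (12→2→0→13, push 4): res(0,2)=4
after path 4 (12→8→4→13, push 4): res(0,2)=4
after path 5 (12→10→5→13, push 8): res(0,2)=4
after path 6 (12→2→3→0→13, push 19): res(0,2)=4

Residual capacity of (0,2): 4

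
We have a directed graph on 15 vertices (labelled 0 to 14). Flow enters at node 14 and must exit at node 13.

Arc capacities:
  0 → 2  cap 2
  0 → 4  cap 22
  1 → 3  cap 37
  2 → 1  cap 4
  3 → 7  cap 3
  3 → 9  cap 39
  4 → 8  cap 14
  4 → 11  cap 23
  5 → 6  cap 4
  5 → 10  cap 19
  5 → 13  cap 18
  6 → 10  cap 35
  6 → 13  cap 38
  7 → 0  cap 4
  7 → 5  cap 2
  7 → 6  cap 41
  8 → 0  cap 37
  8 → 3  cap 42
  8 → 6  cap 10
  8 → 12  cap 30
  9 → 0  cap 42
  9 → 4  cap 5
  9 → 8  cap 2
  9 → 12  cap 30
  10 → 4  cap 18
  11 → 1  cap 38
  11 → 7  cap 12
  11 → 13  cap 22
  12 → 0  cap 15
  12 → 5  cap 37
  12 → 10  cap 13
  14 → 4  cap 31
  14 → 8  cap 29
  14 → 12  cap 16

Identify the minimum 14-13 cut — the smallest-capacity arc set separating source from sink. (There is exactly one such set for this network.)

Min-cut arcs: {(3,7), (4,11), (5,6), (5,13), (8,6)} (total capacity 58)

augment #1: 14→4→11→13 push 22
augment #2: 14→8→6→13 push 10
augment #3: 14→12→5→13 push 16
augment #4: 14→8→12→5→13 push 2
augment #5: 14→4→11→7→6→13 push 1
augment #6: 14→8→3→7→6→13 push 3
augment #7: 14→8→12→5→6→13 push 4
max flow = 58; residual-reachable set from 14 gives S-side
cut edges (S→T): {(3,7), (4,11), (5,6), (5,13), (8,6)} total cap 58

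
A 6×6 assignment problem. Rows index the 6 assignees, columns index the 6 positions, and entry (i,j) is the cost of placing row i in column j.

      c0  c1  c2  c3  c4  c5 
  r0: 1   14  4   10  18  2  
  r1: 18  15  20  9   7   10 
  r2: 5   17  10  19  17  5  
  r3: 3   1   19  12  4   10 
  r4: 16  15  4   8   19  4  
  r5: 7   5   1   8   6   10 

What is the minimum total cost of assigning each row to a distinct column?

optimal assignment: row0→col0 (cost 1), row1→col4 (cost 7), row2→col5 (cost 5), row3→col1 (cost 1), row4→col3 (cost 8), row5→col2 (cost 1)
total = 1 + 7 + 5 + 1 + 8 + 1 = 23

Minimum assignment cost: 23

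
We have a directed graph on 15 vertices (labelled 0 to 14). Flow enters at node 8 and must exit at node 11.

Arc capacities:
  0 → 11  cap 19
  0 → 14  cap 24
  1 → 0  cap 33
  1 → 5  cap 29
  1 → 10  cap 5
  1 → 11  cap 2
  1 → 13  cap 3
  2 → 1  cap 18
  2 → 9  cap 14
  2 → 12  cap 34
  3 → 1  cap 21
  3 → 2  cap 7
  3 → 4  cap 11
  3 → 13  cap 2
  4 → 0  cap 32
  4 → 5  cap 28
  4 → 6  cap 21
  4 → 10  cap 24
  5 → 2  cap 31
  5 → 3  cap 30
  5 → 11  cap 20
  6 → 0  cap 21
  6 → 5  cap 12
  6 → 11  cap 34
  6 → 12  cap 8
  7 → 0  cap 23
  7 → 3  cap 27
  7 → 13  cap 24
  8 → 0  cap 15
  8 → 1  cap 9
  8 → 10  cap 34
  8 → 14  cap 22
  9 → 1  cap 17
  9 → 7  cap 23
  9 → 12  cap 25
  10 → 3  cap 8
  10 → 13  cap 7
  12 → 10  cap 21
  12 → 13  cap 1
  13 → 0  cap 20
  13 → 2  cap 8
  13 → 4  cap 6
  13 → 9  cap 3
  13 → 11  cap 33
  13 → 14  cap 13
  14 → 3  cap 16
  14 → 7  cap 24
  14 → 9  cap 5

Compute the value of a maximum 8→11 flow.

augment #1: 8→0→11 bottleneck 15, total now 15
augment #2: 8→1→11 bottleneck 2, total now 17
augment #3: 8→1→0→11 bottleneck 4, total now 21
augment #4: 8→1→5→11 bottleneck 3, total now 24
augment #5: 8→10→13→11 bottleneck 7, total now 31
augment #6: 8→10→3→13→11 bottleneck 2, total now 33
augment #7: 8→14→7→13→11 bottleneck 22, total now 55
augment #8: 8→10→3→1→5→11 bottleneck 6, total now 61

Maximum flow value: 61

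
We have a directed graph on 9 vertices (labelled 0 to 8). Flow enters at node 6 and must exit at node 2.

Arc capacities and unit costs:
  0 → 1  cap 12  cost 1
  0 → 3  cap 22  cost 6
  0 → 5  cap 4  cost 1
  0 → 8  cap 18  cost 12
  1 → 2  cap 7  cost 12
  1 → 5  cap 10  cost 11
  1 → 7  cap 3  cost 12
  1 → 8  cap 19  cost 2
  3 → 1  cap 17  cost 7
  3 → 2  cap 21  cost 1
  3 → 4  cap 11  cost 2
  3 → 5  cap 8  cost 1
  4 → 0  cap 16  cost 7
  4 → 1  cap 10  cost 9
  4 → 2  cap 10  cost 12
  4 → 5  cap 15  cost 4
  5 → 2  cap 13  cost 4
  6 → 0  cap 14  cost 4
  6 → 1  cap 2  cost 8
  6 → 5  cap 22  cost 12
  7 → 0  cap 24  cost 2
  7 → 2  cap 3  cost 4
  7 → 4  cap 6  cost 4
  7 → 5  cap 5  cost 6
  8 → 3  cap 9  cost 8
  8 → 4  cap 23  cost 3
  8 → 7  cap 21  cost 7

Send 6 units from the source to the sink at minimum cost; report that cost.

Minimum cost for 6 units: 58

shortest-cost path #1: 6→0→5→2 push 4 @ unit cost 9 (adds 36)
shortest-cost path #2: 6→0→3→2 push 2 @ unit cost 11 (adds 22)
total cost = 58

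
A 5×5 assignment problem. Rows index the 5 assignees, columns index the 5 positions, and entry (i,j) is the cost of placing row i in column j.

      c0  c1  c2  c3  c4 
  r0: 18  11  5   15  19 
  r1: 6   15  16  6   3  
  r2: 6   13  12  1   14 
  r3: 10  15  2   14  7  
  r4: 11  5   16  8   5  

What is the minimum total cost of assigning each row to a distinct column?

Minimum assignment cost: 24

one of 2 optimal assignments: row0→col2 (cost 5), row1→col0 (cost 6), row2→col3 (cost 1), row3→col4 (cost 7), row4→col1 (cost 5)
total = 5 + 6 + 1 + 7 + 5 = 24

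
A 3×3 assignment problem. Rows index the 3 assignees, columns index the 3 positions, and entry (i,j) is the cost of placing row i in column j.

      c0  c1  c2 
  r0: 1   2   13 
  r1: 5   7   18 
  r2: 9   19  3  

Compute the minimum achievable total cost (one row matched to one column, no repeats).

Minimum assignment cost: 10

optimal assignment: row0→col1 (cost 2), row1→col0 (cost 5), row2→col2 (cost 3)
total = 2 + 5 + 3 = 10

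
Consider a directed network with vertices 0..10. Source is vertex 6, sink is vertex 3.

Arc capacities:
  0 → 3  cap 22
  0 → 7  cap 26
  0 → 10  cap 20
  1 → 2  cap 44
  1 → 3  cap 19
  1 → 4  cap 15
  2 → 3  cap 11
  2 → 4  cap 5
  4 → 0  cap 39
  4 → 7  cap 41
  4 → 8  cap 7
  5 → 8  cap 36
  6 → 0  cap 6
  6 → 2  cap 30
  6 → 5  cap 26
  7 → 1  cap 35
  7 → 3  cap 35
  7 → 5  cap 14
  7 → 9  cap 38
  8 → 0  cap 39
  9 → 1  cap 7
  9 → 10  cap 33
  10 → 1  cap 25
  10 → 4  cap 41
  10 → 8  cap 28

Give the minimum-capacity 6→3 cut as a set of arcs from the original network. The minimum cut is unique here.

augment #1: 6→0→3 push 6
augment #2: 6→2→3 push 11
augment #3: 6→2→4→0→3 push 5
augment #4: 6→5→8→0→3 push 11
augment #5: 6→5→8→0→7→3 push 15
max flow = 48; residual-reachable set from 6 gives S-side
cut edges (S→T): {(2,3), (2,4), (6,0), (6,5)} total cap 48

Min-cut arcs: {(2,3), (2,4), (6,0), (6,5)} (total capacity 48)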